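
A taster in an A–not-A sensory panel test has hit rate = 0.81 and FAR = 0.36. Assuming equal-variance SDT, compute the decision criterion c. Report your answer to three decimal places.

c = -0.260

z(H) = 0.8779
z(FA) = -0.3585
c = −½·[z(H) + z(FA)] = −0.5 × (0.8779 + (-0.3585)) = -0.2597
c < 0: the taster has a liberal response bias.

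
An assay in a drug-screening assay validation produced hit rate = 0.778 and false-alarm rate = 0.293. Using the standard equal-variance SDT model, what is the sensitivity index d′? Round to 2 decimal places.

z(H) = z(0.778) = 0.765
z(FA) = z(0.293) = -0.545
d' = z(H) − z(FA) = 0.765 − (-0.545) = 1.310

d′ = 1.31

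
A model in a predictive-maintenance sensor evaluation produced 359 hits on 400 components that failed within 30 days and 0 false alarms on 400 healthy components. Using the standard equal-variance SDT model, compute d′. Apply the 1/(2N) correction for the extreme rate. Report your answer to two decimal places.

d′ = 4.29

The false-alarm rate is 0/400 = 0, so apply the 1/(2N) correction: FA → 1/(2·400) = 0.00125.
z(H) = z(0.89750) = 1.267
z(FA) = z(0.00125) = -3.023
d' = 1.267 − (-3.023) = 4.290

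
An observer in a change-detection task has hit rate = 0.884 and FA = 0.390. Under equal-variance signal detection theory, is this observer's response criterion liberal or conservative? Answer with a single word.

liberal

z(H) = 1.195, z(FA) = -0.279
c = −½·(z(H) + z(FA)) = -0.458
c < 0 → liberal criterion (biased toward responding “yes”).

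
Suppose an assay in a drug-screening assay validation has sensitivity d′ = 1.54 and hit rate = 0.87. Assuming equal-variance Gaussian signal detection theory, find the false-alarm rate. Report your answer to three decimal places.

false-alarm rate = 0.340

z(hit rate) = z(0.87) = 1.1264
z(FA) = z(H) − d' = 1.1264 − 1.54 = -0.4136
false-alarm rate = Φ(-0.4136) = 0.3396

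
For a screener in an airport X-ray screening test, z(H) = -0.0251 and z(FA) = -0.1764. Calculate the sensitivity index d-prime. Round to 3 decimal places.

d' = z(H) − z(FA) = -0.0251 − (-0.1764) = 0.1513

d-prime = 0.151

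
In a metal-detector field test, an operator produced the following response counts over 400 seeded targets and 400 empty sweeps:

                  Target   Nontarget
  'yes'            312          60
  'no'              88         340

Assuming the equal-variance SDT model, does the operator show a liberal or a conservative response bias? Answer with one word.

conservative

z(H) = 0.772, z(FA) = -1.036
c = −½·(z(H) + z(FA)) = 0.132
c > 0 → conservative criterion (biased toward responding “no”).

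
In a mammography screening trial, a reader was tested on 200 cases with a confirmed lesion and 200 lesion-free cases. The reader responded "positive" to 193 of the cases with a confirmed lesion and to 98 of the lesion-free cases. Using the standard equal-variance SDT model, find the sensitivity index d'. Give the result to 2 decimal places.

d' = 1.84

H = 193/200 = 0.9650
FA = 98/200 = 0.4900
z(0.9650) = 1.8119, z(0.4900) = -0.0251
d' = z(H) − z(FA) = 1.8119 − (-0.0251) = 1.8370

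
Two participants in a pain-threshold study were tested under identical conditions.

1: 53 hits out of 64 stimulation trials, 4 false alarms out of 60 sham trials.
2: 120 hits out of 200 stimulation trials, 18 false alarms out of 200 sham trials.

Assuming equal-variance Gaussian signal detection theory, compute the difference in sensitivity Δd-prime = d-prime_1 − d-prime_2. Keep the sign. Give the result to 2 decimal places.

1: z(0.8281) = 0.947, z(0.0667) = -1.501, d' = 2.448
2: z(0.6000) = 0.253, z(0.0900) = -1.341, d' = 1.594
Δd' = d'_1 − d'_2 = 2.448 − 1.594 = 0.854
1 has the higher sensitivity.

Δd-prime = 0.85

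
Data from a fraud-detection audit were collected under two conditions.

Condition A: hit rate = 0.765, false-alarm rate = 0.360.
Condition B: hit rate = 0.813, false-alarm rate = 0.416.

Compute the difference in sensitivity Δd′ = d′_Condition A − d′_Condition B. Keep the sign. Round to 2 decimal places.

Δd′ = -0.02

Condition A: z(0.765) = 0.722, z(0.360) = -0.358, d' = 1.080
Condition B: z(0.813) = 0.889, z(0.416) = -0.212, d' = 1.101
Δd' = d'_Condition A − d'_Condition B = 1.080 − 1.101 = -0.021
Condition B has the higher sensitivity.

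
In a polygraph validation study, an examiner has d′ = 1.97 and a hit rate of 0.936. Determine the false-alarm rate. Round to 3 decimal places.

z(hit rate) = z(0.936) = 1.5220
z(FA) = z(H) − d' = 1.5220 − 1.97 = -0.4480
false-alarm rate = Φ(-0.4480) = 0.3271

false-alarm rate = 0.327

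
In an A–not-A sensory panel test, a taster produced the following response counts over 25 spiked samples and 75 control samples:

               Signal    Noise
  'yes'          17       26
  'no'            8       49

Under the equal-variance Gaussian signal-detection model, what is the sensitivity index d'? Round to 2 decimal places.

d' = 0.86

H = 17/25 = 0.6800
FA = 26/75 = 0.3467
z(H) = 0.468
z(FA) = -0.394
d' = z(H) − z(FA) = 0.468 − (-0.394) = 0.862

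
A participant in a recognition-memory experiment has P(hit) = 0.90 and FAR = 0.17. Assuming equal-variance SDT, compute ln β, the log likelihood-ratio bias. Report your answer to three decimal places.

Φ⁻¹(H) = 1.2816
Φ⁻¹(FA) = -0.9542
ln β = −½·[z(H)² − z(FA)²] = −0.5 × (1.6425 − 0.9105) = -0.3660

ln β = -0.366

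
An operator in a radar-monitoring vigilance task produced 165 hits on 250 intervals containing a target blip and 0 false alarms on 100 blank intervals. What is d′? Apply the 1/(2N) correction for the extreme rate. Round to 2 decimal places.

d′ = 2.99

The false-alarm rate is 0/100 = 0, so apply the 1/(2N) correction: FA → 1/(2·100) = 0.00500.
z(H) = z(0.66000) = 0.412
z(FA) = z(0.00500) = -2.576
d' = 0.412 − (-2.576) = 2.988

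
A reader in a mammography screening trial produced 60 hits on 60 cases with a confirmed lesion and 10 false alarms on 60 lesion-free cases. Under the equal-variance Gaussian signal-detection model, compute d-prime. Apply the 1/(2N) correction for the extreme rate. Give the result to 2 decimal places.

The hit rate is 60/60 = 1, so apply the 1/(2N) correction: H → 1 − 1/(2·60) = 0.99167.
z(H) = z(0.99167) = 2.394
z(FA) = z(0.16667) = -0.967
d' = 2.394 − (-0.967) = 3.361

d-prime = 3.36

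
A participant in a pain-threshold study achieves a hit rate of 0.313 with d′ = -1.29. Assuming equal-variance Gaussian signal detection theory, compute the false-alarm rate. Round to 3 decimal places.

false-alarm rate = 0.789

z(hit rate) = z(0.313) = -0.4874
z(FA) = z(H) − d' = -0.4874 − (-1.29) = 0.8026
false-alarm rate = Φ(0.8026) = 0.7889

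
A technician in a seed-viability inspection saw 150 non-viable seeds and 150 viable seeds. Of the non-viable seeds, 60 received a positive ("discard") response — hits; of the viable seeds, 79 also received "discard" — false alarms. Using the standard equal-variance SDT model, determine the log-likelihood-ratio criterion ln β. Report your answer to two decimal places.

ln β = -0.03

H = 60/150 = 0.4000
FA = 79/150 = 0.5267
z(0.4000) = -0.253, z(0.5267) = 0.067
ln β = −½·[z(H)² − z(FA)²] = −0.5 × (0.064 − 0.004) = -0.030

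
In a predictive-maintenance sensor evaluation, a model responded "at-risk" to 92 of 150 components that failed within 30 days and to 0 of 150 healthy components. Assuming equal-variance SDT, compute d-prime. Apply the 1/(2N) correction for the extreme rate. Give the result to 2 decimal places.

d-prime = 3.00

The false-alarm rate is 0/150 = 0, so apply the 1/(2N) correction: FA → 1/(2·150) = 0.00333.
z(H) = z(0.61333) = 0.288
z(FA) = z(0.00333) = -2.713
d' = 0.288 − (-2.713) = 3.001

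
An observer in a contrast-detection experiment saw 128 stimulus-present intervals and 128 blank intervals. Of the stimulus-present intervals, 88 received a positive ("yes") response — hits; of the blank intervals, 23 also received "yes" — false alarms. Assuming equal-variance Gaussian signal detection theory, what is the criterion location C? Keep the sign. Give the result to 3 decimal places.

C = 0.214

H = 88/128 = 0.6875
FA = 23/128 = 0.1797
z(0.6875) = 0.4888, z(0.1797) = -0.9165
c = −½·[z(H) + z(FA)] = −0.5 × (0.4888 + (-0.9165)) = 0.21385
c > 0: the observer has a conservative response bias.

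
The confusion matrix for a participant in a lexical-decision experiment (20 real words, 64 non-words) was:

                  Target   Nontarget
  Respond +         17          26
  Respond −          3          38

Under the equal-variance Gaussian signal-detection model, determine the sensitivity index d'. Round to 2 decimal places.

H = 17/20 = 0.8500
FA = 26/64 = 0.4062
Φ⁻¹(0.8500) = 1.0364, Φ⁻¹(0.4062) = -0.2373
d' = z(H) − z(FA) = 1.0364 − (-0.2373) = 1.2737

d' = 1.27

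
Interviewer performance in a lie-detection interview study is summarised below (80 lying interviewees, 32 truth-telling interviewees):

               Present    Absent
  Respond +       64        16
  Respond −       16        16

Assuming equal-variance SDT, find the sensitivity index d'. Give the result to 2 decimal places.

H = 64/80 = 0.8000
FA = 16/32 = 0.5000
z(H) = 0.8416
z(FA) = 0.0000
d' = z(H) − z(FA) = 0.8416 − 0.0000 = 0.8416

d' = 0.84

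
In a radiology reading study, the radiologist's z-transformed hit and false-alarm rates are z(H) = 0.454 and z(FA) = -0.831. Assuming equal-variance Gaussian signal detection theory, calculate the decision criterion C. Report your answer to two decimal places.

c = −½·[z(H) + z(FA)] = −½·(0.454 + (-0.831)) = 0.1885

C = 0.19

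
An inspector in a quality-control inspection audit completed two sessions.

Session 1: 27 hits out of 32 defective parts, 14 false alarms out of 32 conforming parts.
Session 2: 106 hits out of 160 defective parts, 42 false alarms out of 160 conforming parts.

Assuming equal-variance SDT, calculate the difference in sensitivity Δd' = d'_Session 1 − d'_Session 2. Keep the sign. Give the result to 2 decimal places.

Δd' = 0.11

Session 1: z(0.8438) = 1.010, z(0.4375) = -0.157, d' = 1.167
Session 2: z(0.6625) = 0.419, z(0.2625) = -0.636, d' = 1.055
Δd' = d'_Session 1 − d'_Session 2 = 1.167 − 1.055 = 0.112
Session 1 has the higher sensitivity.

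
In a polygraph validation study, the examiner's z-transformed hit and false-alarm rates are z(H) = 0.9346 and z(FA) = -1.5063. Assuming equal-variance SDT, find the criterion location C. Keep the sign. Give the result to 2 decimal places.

c = −½·[z(H) + z(FA)] = −½·(0.9346 + (-1.5063)) = 0.28585

C = 0.29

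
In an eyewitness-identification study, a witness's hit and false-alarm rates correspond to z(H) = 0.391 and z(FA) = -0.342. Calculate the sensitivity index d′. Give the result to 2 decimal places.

d′ = 0.73

d' = z(H) − z(FA) = 0.391 − (-0.342) = 0.733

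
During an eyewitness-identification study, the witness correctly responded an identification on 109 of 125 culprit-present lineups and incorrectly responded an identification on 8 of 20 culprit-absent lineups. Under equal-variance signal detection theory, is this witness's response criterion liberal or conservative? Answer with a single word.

z(H) = 1.136, z(FA) = -0.253
c = −½·(z(H) + z(FA)) = -0.4415
c < 0 → liberal criterion (biased toward responding “yes”).

liberal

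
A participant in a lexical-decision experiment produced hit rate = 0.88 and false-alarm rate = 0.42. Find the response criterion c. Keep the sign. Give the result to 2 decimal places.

z(H) = 1.175
z(FA) = -0.202
c = −½·[z(H) + z(FA)] = −0.5 × (1.175 + (-0.202)) = -0.4865
c < 0: the participant has a liberal response bias.

c = -0.49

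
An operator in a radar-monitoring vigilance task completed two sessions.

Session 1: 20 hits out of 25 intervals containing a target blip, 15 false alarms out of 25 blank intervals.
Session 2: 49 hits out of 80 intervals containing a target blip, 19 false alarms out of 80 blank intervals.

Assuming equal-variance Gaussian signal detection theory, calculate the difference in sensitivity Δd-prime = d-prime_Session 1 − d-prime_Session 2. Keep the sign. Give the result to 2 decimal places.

Δd-prime = -0.41

Session 1: z(0.8000) = 0.842, z(0.6000) = 0.253, d' = 0.589
Session 2: z(0.6125) = 0.286, z(0.2375) = -0.714, d' = 1.000
Δd' = d'_Session 1 − d'_Session 2 = 0.589 − 1.000 = -0.411
Session 2 has the higher sensitivity.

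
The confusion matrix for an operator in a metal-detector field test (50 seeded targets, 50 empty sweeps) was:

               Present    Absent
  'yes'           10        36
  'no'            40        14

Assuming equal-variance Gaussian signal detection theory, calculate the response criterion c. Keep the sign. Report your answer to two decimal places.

H = 10/50 = 0.2000
FA = 36/50 = 0.7200
z(H) = -0.842
z(FA) = 0.583
c = −½·[z(H) + z(FA)] = −0.5 × (-0.842 + 0.583) = 0.1295
c > 0: the operator has a conservative response bias.

c = 0.13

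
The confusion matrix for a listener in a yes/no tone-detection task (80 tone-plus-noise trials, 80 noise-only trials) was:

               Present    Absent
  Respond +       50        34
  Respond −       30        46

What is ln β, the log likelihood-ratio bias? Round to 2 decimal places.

H = 50/80 = 0.6250
FA = 34/80 = 0.4250
z(H) = z(0.6250) = 0.319
z(FA) = z(0.4250) = -0.189
ln β = −½·[z(H)² − z(FA)²] = −0.5 × (0.102 − 0.036) = -0.033

ln β = -0.03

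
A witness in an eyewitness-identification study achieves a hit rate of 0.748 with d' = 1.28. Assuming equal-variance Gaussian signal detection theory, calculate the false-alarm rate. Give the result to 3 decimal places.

false-alarm rate = 0.270

z(hit rate) = z(0.748) = 0.6682
z(FA) = z(H) − d' = 0.6682 − 1.28 = -0.6118
false-alarm rate = Φ(-0.6118) = 0.2703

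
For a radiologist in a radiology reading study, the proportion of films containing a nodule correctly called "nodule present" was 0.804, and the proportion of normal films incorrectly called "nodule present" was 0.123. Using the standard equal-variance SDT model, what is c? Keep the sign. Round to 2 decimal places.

c = 0.15

Φ⁻¹(H) = 0.8560
Φ⁻¹(FA) = -1.1601
c = −½·[z(H) + z(FA)] = −0.5 × (0.8560 + (-1.1601)) = 0.15205
c > 0: the radiologist has a conservative response bias.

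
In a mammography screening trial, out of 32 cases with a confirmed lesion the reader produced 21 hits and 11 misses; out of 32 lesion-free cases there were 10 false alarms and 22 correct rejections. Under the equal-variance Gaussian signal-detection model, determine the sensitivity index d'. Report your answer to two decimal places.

H = 21/32 = 0.6562
FA = 10/32 = 0.3125
z(H) = 0.402
z(FA) = -0.489
d' = z(H) − z(FA) = 0.402 − (-0.489) = 0.891

d' = 0.89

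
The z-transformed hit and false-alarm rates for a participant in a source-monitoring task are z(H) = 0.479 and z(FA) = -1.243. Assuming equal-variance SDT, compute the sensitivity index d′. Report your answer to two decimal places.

d′ = 1.72

d' = z(H) − z(FA) = 0.479 − (-1.243) = 1.722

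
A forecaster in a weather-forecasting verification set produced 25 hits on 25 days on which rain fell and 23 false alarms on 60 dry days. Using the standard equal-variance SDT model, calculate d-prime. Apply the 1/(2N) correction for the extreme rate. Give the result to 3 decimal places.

The hit rate is 25/25 = 1, so apply the 1/(2N) correction: H → 1 − 1/(2·25) = 0.98000.
z(H) = z(0.98000) = 2.0537
z(FA) = z(0.38333) = -0.2967
d' = 2.0537 − (-0.2967) = 2.3504

d-prime = 2.350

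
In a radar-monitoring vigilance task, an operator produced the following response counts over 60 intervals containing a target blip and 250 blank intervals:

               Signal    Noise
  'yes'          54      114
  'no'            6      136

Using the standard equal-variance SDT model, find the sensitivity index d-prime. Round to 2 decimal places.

d-prime = 1.39

H = 54/60 = 0.9000
FA = 114/250 = 0.4560
Φ⁻¹(0.9000) = 1.2816, Φ⁻¹(0.4560) = -0.1105
d' = z(H) − z(FA) = 1.2816 − (-0.1105) = 1.3921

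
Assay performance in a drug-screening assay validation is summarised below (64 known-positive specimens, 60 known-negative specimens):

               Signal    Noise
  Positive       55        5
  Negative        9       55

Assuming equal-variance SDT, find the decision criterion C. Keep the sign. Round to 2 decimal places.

C = 0.15

H = 55/64 = 0.8594
FA = 5/60 = 0.0833
z(0.8594) = 1.078, z(0.0833) = -1.383
c = −½·[z(H) + z(FA)] = −0.5 × (1.078 + (-1.383)) = 0.1525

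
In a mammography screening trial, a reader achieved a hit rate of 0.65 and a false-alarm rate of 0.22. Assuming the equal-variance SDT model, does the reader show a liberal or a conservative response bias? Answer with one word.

z(H) = 0.385, z(FA) = -0.772
c = −½·(z(H) + z(FA)) = 0.1935
c > 0 → conservative criterion (biased toward responding “no”).

conservative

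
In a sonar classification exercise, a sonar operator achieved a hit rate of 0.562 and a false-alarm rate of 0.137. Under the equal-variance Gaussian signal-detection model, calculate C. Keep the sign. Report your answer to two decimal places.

z(0.562) = 0.1560, z(0.137) = -1.0939
c = −½·[z(H) + z(FA)] = −0.5 × (0.1560 + (-1.0939)) = 0.46895

C = 0.47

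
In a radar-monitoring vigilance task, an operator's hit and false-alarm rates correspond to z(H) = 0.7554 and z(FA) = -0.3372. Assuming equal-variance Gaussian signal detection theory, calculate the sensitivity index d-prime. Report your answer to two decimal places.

d' = z(H) − z(FA) = 0.7554 − (-0.3372) = 1.0926

d-prime = 1.09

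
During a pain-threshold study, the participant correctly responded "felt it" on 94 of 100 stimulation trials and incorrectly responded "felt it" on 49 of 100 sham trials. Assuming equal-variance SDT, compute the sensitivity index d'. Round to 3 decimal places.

d' = 1.580

H = 94/100 = 0.9400
FA = 49/100 = 0.4900
z(H) = 1.5548
z(FA) = -0.0251
d' = z(H) − z(FA) = 1.5548 − (-0.0251) = 1.5799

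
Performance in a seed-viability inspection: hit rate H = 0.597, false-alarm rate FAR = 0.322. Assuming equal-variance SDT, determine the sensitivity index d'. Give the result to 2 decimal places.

d' = 0.71

z(H) = z(0.597) = 0.2456
z(FA) = z(0.322) = -0.4621
d' = z(H) − z(FA) = 0.2456 − (-0.4621) = 0.7077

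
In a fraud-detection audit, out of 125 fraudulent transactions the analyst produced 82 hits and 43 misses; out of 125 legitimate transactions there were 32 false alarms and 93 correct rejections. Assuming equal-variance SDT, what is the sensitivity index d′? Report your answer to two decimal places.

d′ = 1.06

H = 82/125 = 0.6560
FA = 32/125 = 0.2560
Φ⁻¹(H) = Φ⁻¹(0.6560) = 0.402
Φ⁻¹(FA) = Φ⁻¹(0.2560) = -0.656
d' = z(H) − z(FA) = 0.402 − (-0.656) = 1.058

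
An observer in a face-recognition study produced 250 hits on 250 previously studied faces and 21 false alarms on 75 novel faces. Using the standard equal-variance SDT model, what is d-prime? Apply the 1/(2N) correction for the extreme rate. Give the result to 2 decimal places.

The hit rate is 250/250 = 1, so apply the 1/(2N) correction: H → 1 − 1/(2·250) = 0.99800.
z(H) = z(0.99800) = 2.878
z(FA) = z(0.28000) = -0.583
d' = 2.878 − (-0.583) = 3.461

d-prime = 3.46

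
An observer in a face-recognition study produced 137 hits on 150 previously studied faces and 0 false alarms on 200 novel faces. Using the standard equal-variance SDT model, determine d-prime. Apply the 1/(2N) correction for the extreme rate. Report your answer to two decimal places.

The false-alarm rate is 0/200 = 0, so apply the 1/(2N) correction: FA → 1/(2·200) = 0.00250.
z(H) = z(0.91333) = 1.362
z(FA) = z(0.00250) = -2.807
d' = 1.362 − (-2.807) = 4.169

d-prime = 4.17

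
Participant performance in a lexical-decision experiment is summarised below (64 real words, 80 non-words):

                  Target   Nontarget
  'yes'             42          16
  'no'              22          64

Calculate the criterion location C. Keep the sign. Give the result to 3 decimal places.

H = 42/64 = 0.6562
FA = 16/80 = 0.2000
Φ⁻¹(H) = 0.4021
Φ⁻¹(FA) = -0.8416
c = −½·[z(H) + z(FA)] = −0.5 × (0.4021 + (-0.8416)) = 0.21975
c > 0: the participant has a conservative response bias.

C = 0.220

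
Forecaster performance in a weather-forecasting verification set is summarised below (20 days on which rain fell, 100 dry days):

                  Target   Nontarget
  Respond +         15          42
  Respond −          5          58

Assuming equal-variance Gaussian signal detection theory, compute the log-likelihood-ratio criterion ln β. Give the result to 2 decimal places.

H = 15/20 = 0.7500
FA = 42/100 = 0.4200
z(H) = z(0.7500) = 0.674
z(FA) = z(0.4200) = -0.202
ln β = −½·[z(H)² − z(FA)²] = −0.5 × (0.454 − 0.041) = -0.2065

ln β = -0.21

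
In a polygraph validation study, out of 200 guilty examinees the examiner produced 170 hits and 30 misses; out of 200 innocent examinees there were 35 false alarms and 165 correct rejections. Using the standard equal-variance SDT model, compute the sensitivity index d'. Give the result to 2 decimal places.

d' = 1.97

H = 170/200 = 0.8500
FA = 35/200 = 0.1750
Φ⁻¹(0.8500) = 1.0364, Φ⁻¹(0.1750) = -0.9346
d' = z(H) − z(FA) = 1.0364 − (-0.9346) = 1.9710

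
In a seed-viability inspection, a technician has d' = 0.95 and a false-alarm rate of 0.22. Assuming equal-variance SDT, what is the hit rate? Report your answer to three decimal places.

hit rate = 0.571

z(false-alarm rate) = z(0.22) = -0.7722
z(H) = z(FA) + d' = -0.7722 + 0.95 = 0.1778
hit rate = Φ(0.1778) = 0.5706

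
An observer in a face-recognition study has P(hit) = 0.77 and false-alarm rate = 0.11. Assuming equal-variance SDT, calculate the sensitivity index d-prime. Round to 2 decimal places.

d-prime = 1.97

z(H) = z(0.77) = 0.7388
z(FA) = z(0.11) = -1.2265
d' = z(H) − z(FA) = 0.7388 − (-1.2265) = 1.9653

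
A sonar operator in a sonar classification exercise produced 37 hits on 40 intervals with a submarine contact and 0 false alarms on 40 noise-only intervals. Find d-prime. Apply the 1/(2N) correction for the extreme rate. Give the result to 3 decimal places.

d-prime = 3.681

The false-alarm rate is 0/40 = 0, so apply the 1/(2N) correction: FA → 1/(2·40) = 0.01250.
z(H) = z(0.92500) = 1.4395
z(FA) = z(0.01250) = -2.2414
d' = 1.4395 − (-2.2414) = 3.6809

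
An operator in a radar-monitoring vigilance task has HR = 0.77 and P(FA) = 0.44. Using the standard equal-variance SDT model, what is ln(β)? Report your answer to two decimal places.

z(H) = z(0.77) = 0.739
z(FA) = z(0.44) = -0.151
ln β = −½·[z(H)² − z(FA)²] = −0.5 × (0.546 − 0.023) = -0.2615

ln β = -0.26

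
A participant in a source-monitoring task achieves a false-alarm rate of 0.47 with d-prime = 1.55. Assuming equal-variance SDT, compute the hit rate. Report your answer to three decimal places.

z(false-alarm rate) = z(0.47) = -0.0753
z(H) = z(FA) + d' = -0.0753 + 1.55 = 1.4747
hit rate = Φ(1.4747) = 0.9299

hit rate = 0.930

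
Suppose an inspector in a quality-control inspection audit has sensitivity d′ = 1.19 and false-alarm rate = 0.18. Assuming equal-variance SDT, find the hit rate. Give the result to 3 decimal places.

hit rate = 0.608

z(false-alarm rate) = z(0.18) = -0.9154
z(H) = z(FA) + d' = -0.9154 + 1.19 = 0.2746
hit rate = Φ(0.2746) = 0.6082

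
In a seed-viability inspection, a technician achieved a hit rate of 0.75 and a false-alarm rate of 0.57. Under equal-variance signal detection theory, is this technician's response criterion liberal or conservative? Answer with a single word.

liberal

z(H) = 0.674, z(FA) = 0.176
c = −½·(z(H) + z(FA)) = -0.425
c < 0 → liberal criterion (biased toward responding “yes”).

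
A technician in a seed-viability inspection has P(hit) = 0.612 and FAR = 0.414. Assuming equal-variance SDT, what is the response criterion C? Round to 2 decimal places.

C = -0.03

Φ⁻¹(H) = Φ⁻¹(0.612) = 0.285
Φ⁻¹(FA) = Φ⁻¹(0.414) = -0.217
c = −½·[z(H) + z(FA)] = −0.5 × (0.285 + (-0.217)) = -0.034
c < 0: the technician has a liberal response bias.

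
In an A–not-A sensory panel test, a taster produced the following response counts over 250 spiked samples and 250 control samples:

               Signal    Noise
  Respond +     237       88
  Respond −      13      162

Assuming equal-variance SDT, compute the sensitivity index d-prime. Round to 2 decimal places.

d-prime = 2.01

H = 237/250 = 0.9480
FA = 88/250 = 0.3520
Φ⁻¹(H) = 1.626
Φ⁻¹(FA) = -0.380
d' = z(H) − z(FA) = 1.626 − (-0.380) = 2.006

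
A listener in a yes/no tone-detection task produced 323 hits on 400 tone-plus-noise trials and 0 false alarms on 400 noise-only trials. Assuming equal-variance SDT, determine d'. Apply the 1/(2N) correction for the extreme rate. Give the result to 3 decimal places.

The false-alarm rate is 0/400 = 0, so apply the 1/(2N) correction: FA → 1/(2·400) = 0.00125.
z(H) = z(0.80750) = 0.8687
z(FA) = z(0.00125) = -3.0233
d' = 0.8687 − (-3.0233) = 3.8920

d' = 3.892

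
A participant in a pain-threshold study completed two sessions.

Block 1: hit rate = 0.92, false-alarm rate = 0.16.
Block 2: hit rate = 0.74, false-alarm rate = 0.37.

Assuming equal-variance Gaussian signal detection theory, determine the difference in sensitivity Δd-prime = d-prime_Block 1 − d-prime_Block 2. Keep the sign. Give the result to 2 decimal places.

Δd-prime = 1.42

Block 1: z(0.92) = 1.405, z(0.16) = -0.994, d' = 2.399
Block 2: z(0.74) = 0.643, z(0.37) = -0.332, d' = 0.975
Δd' = d'_Block 1 − d'_Block 2 = 2.399 − 0.975 = 1.424
Block 1 has the higher sensitivity.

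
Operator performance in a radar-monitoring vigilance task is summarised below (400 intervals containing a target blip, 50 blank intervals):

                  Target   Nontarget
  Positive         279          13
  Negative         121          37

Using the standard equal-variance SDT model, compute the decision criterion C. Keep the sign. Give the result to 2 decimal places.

H = 279/400 = 0.6975
FA = 13/50 = 0.2600
Φ⁻¹(H) = Φ⁻¹(0.6975) = 0.5172
Φ⁻¹(FA) = Φ⁻¹(0.2600) = -0.6433
c = −½·[z(H) + z(FA)] = −0.5 × (0.5172 + (-0.6433)) = 0.06305

C = 0.06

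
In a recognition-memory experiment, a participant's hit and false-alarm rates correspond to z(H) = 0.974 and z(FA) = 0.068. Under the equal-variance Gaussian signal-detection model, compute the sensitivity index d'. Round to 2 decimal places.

d' = 0.91

d' = z(H) − z(FA) = 0.974 − 0.068 = 0.906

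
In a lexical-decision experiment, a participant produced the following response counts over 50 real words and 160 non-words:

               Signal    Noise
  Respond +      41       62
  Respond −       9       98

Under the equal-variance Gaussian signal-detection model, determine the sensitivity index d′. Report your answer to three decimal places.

d′ = 1.201

H = 41/50 = 0.8200
FA = 62/160 = 0.3875
Φ⁻¹(0.8200) = 0.9154, Φ⁻¹(0.3875) = -0.2858
d' = z(H) − z(FA) = 0.9154 − (-0.2858) = 1.2012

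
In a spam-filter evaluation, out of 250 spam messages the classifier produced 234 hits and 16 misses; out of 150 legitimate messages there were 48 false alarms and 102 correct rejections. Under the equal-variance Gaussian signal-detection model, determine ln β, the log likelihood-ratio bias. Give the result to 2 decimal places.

ln β = -1.05

H = 234/250 = 0.9360
FA = 48/150 = 0.3200
z(0.9360) = 1.522, z(0.3200) = -0.468
ln β = −½·[z(H)² − z(FA)²] = −0.5 × (2.316 − 0.219) = -1.0485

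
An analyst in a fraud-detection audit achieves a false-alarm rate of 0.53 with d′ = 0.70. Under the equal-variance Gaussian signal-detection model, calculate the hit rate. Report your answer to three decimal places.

z(false-alarm rate) = z(0.53) = 0.0753
z(H) = z(FA) + d' = 0.0753 + 0.70 = 0.7753
hit rate = Φ(0.7753) = 0.7809

hit rate = 0.781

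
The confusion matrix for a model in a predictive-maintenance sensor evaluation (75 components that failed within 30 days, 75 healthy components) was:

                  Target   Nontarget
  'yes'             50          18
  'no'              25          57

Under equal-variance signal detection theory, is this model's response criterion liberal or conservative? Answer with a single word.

z(H) = 0.431, z(FA) = -0.706
c = −½·(z(H) + z(FA)) = 0.1375
c > 0 → conservative criterion (biased toward responding “no”).

conservative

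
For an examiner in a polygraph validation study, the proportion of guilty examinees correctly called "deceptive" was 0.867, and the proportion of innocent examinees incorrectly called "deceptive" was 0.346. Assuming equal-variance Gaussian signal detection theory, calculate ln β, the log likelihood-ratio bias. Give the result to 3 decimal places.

ln β = -0.540

Φ⁻¹(H) = Φ⁻¹(0.867) = 1.1123
Φ⁻¹(FA) = Φ⁻¹(0.346) = -0.3961
ln β = −½·[z(H)² − z(FA)²] = −0.5 × (1.2372 − 0.1569) = -0.54015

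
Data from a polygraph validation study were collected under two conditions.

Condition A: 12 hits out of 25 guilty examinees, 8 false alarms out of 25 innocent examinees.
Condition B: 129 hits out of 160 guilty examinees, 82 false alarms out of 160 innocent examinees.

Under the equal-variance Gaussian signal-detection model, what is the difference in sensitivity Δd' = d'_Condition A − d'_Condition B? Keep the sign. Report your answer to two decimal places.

Δd' = -0.42

Condition A: z(0.4800) = -0.050, z(0.3200) = -0.468, d' = 0.418
Condition B: z(0.8063) = 0.864, z(0.5125) = 0.031, d' = 0.833
Δd' = d'_Condition A − d'_Condition B = 0.418 − 0.833 = -0.415
Condition B has the higher sensitivity.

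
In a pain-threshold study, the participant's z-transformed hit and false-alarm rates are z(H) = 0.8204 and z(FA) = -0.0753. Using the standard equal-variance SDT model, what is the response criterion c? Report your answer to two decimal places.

c = -0.37

c = −½·[z(H) + z(FA)] = −½·(0.8204 + (-0.0753)) = -0.37255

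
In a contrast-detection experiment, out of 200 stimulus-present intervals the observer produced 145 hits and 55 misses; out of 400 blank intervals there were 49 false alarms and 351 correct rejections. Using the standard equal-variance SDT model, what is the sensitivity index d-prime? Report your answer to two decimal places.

H = 145/200 = 0.7250
FA = 49/400 = 0.1225
z(0.7250) = 0.5978, z(0.1225) = -1.1626
d' = z(H) − z(FA) = 0.5978 − (-1.1626) = 1.7604

d-prime = 1.76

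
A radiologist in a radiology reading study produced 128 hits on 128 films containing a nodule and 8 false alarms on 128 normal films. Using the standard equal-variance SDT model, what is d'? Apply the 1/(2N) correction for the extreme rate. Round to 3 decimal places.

The hit rate is 128/128 = 1, so apply the 1/(2N) correction: H → 1 − 1/(2·128) = 0.99609.
z(H) = z(0.99609) = 2.6597
z(FA) = z(0.06250) = -1.5341
d' = 2.6597 − (-1.5341) = 4.1938

d' = 4.194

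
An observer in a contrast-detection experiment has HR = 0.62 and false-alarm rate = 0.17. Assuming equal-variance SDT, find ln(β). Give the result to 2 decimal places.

ln β = 0.41

z(0.62) = 0.305, z(0.17) = -0.954
ln β = −½·[z(H)² − z(FA)²] = −0.5 × (0.093 − 0.910) = 0.4085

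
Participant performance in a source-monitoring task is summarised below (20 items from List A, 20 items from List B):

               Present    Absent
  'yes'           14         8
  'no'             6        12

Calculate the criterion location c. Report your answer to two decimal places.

H = 14/20 = 0.7000
FA = 8/20 = 0.4000
z(0.7000) = 0.5244, z(0.4000) = -0.2533
c = −½·[z(H) + z(FA)] = −0.5 × (0.5244 + (-0.2533)) = -0.13555
c < 0: the participant has a liberal response bias.

c = -0.14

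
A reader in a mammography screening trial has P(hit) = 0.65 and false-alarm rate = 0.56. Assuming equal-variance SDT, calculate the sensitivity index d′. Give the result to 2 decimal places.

z(0.65) = 0.3853, z(0.56) = 0.1510
d' = z(H) − z(FA) = 0.3853 − 0.1510 = 0.2343

d′ = 0.23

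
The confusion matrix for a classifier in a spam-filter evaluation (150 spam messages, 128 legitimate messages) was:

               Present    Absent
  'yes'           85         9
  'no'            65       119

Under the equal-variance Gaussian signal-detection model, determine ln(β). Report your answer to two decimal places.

ln β = 1.07

H = 85/150 = 0.5667
FA = 9/128 = 0.0703
Φ⁻¹(H) = Φ⁻¹(0.5667) = 0.168
Φ⁻¹(FA) = Φ⁻¹(0.0703) = -1.474
ln β = −½·[z(H)² − z(FA)²] = −0.5 × (0.028 − 2.173) = 1.0725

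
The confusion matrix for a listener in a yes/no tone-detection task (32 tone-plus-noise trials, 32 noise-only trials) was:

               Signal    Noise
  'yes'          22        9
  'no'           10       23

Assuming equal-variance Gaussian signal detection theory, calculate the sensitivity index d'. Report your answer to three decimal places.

d' = 1.068

H = 22/32 = 0.6875
FA = 9/32 = 0.2812
z(H) = z(0.6875) = 0.4888
z(FA) = z(0.2812) = -0.5793
d' = z(H) − z(FA) = 0.4888 − (-0.5793) = 1.0681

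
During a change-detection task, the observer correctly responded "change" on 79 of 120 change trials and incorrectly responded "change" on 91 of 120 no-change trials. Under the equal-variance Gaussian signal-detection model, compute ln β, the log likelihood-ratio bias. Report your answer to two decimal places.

H = 79/120 = 0.6583
FA = 91/120 = 0.7583
Φ⁻¹(H) = 0.408
Φ⁻¹(FA) = 0.701
ln β = −½·[z(H)² − z(FA)²] = −0.5 × (0.166 − 0.491) = 0.1625

ln β = 0.16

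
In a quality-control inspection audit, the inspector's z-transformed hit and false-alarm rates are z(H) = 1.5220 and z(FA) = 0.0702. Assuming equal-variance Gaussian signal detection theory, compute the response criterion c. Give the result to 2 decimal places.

c = -0.80

c = −½·[z(H) + z(FA)] = −½·(1.5220 + 0.0702) = -0.7961
c < 0: the inspector has a liberal response bias.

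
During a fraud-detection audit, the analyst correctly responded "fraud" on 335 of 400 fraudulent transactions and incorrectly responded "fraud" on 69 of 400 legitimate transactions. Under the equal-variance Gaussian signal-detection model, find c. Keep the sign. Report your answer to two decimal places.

H = 335/400 = 0.8375
FA = 69/400 = 0.1725
z(H) = 0.9842
z(FA) = -0.9443
c = −½·[z(H) + z(FA)] = −0.5 × (0.9842 + (-0.9443)) = -0.01995
c < 0: the analyst has a liberal response bias.

c = -0.02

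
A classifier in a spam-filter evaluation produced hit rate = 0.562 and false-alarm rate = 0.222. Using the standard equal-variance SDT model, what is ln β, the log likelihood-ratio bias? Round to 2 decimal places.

z(0.562) = 0.156, z(0.222) = -0.765
ln β = −½·[z(H)² − z(FA)²] = −0.5 × (0.024 − 0.585) = 0.2805

ln β = 0.28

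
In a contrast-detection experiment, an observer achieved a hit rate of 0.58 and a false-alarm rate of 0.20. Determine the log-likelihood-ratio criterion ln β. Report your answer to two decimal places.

ln β = 0.33

z(H) = z(0.58) = 0.202
z(FA) = z(0.20) = -0.842
ln β = −½·[z(H)² − z(FA)²] = −0.5 × (0.041 − 0.709) = 0.334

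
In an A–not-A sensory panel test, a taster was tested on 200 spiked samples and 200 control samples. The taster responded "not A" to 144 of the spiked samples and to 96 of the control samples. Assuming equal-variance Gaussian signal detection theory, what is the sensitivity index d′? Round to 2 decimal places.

d′ = 0.63

H = 144/200 = 0.7200
FA = 96/200 = 0.4800
Φ⁻¹(H) = 0.583
Φ⁻¹(FA) = -0.050
d' = z(H) − z(FA) = 0.583 − (-0.050) = 0.633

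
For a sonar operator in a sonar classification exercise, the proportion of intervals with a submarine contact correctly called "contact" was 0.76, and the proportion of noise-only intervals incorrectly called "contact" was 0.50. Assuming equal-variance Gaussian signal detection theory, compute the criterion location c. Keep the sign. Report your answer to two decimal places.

c = -0.35

Φ⁻¹(0.76) = 0.7063, Φ⁻¹(0.50) = 0.0000
c = −½·[z(H) + z(FA)] = −0.5 × (0.7063 + 0.0000) = -0.35315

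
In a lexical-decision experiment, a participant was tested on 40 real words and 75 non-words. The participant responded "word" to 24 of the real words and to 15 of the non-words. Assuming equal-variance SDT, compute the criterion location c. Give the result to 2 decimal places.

H = 24/40 = 0.6000
FA = 15/75 = 0.2000
z(H) = z(0.6000) = 0.2533
z(FA) = z(0.2000) = -0.8416
c = −½·[z(H) + z(FA)] = −0.5 × (0.2533 + (-0.8416)) = 0.29415
c > 0: the participant has a conservative response bias.

c = 0.29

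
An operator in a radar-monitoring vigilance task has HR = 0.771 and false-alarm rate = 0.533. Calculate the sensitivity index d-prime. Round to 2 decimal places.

d-prime = 0.66

z(H) = z(0.771) = 0.7421
z(FA) = z(0.533) = 0.0828
d' = z(H) − z(FA) = 0.7421 − 0.0828 = 0.6593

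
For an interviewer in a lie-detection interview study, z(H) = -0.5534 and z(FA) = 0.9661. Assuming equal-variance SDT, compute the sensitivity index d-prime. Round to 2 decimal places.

d-prime = -1.52

d' = z(H) − z(FA) = -0.5534 − 0.9661 = -1.5195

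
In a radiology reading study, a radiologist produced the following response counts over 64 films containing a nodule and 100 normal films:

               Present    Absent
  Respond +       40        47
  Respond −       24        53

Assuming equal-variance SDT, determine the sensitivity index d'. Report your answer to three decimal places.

H = 40/64 = 0.6250
FA = 47/100 = 0.4700
z(0.6250) = 0.3186, z(0.4700) = -0.0753
d' = z(H) − z(FA) = 0.3186 − (-0.0753) = 0.3939

d' = 0.394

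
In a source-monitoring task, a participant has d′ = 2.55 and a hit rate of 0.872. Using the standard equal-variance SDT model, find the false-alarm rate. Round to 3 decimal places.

false-alarm rate = 0.079

z(hit rate) = z(0.872) = 1.1359
z(FA) = z(H) − d' = 1.1359 − 2.55 = -1.4141
false-alarm rate = Φ(-1.4141) = 0.0787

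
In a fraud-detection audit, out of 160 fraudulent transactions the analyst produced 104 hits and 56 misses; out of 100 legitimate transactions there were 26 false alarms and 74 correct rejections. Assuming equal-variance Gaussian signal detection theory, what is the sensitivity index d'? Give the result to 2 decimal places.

d' = 1.03

H = 104/160 = 0.6500
FA = 26/100 = 0.2600
z(0.6500) = 0.3853, z(0.2600) = -0.6433
d' = z(H) − z(FA) = 0.3853 − (-0.6433) = 1.0286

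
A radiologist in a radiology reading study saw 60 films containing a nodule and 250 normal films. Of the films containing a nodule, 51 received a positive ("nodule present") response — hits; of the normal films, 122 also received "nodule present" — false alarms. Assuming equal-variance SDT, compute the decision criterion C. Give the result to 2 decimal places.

C = -0.50

H = 51/60 = 0.8500
FA = 122/250 = 0.4880
z(H) = 1.0364
z(FA) = -0.0301
c = −½·[z(H) + z(FA)] = −0.5 × (1.0364 + (-0.0301)) = -0.50315
c < 0: the radiologist has a liberal response bias.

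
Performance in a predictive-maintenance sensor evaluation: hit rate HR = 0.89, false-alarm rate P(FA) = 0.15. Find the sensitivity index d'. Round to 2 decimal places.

d' = 2.26

z(0.89) = 1.227, z(0.15) = -1.036
d' = z(H) − z(FA) = 1.227 − (-1.036) = 2.263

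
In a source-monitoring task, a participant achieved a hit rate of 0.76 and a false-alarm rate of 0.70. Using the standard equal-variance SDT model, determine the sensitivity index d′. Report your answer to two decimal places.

Φ⁻¹(0.76) = 0.706, Φ⁻¹(0.70) = 0.524
d' = z(H) − z(FA) = 0.706 − 0.524 = 0.182

d′ = 0.18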